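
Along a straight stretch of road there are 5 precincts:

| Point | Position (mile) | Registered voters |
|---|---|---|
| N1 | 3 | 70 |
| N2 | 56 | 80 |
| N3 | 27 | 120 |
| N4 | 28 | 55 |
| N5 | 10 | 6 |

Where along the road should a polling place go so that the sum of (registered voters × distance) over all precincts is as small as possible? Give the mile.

For a sum of weighted absolute distances on a line, the optimum is the weighted median (not the mean). Total weight W = 331; half-weight = 165.5.
Sort by position and accumulate weight:
  mile 3 (N1, w=70) → cum 70
  mile 10 (N5, w=6) → cum 76
  mile 27 (N3, w=120) → cum 196  ≥ 165.5 → median here
  mile 28 (N4, w=55) → cum 251
  mile 56 (N2, w=80) → cum 331
Optimal location: mile 27.

x = 27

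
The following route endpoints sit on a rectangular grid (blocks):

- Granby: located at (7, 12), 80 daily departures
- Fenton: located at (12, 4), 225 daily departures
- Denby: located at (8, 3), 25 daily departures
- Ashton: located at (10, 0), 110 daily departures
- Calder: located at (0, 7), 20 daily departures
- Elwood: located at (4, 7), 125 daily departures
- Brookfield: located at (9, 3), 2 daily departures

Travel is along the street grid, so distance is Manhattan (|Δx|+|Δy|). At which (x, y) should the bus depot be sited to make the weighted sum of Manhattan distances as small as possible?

Manhattan distance separates: Σwᵢ(|x−xᵢ|+|y−yᵢ|) = Σwᵢ|x−xᵢ| + Σwᵢ|y−yᵢ|, so x and y are optimised independently as 1-D weighted medians.
Total weight W = 587; half = 293.5.
x-coordinate, sorted with cumulative weight:
  x=0 (Calder, w=20) cum 20
  x=4 (Elwood, w=125) cum 145
  x=7 (Granby, w=80) cum 225
  x=8 (Denby, w=25) cum 250
  x=9 (Brookfield, w=2) cum 252
  x=10 (Ashton, w=110) cum 362  ← median
  x=12 (Fenton, w=225) cum 587
⇒ x* = 10
y-coordinate, sorted with cumulative weight:
  y=0 (Ashton, w=110) cum 110
  y=3 (Denby, w=25) cum 135
  y=3 (Brookfield, w=2) cum 137
  y=4 (Fenton, w=225) cum 362  ← median
  y=7 (Calder, w=20) cum 382
  y=7 (Elwood, w=125) cum 507
  y=12 (Granby, w=80) cum 587
⇒ y* = 4

(10, 4)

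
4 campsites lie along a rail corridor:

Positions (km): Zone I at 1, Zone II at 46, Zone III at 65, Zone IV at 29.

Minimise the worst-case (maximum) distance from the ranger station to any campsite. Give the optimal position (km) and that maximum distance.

The 1-center on a line is the midpoint of the two extreme points: leftmost at 1, rightmost at 65.
Optimal location = (1 + 65)/2 = 33; maximum distance = (65 − 1)/2 = 32.

location 33, max distance 32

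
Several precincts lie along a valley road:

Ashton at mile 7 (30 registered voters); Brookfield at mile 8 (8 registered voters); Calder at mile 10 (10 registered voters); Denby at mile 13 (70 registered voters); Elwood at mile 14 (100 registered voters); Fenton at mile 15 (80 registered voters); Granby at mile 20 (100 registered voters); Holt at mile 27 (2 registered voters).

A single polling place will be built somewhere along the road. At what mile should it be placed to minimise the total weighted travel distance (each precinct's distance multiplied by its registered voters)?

For a sum of weighted absolute distances on a line, the optimum is the weighted median (not the mean). Total weight W = 400; half-weight = 200.
Sort by position and accumulate weight:
  mile 7 (Ashton, w=30) → cum 30
  mile 8 (Brookfield, w=8) → cum 38
  mile 10 (Calder, w=10) → cum 48
  mile 13 (Denby, w=70) → cum 118
  mile 14 (Elwood, w=100) → cum 218  ≥ 200 → median here
  mile 15 (Fenton, w=80) → cum 298
  mile 20 (Granby, w=100) → cum 398
  mile 27 (Holt, w=2) → cum 400
Optimal location: mile 14.

x = 14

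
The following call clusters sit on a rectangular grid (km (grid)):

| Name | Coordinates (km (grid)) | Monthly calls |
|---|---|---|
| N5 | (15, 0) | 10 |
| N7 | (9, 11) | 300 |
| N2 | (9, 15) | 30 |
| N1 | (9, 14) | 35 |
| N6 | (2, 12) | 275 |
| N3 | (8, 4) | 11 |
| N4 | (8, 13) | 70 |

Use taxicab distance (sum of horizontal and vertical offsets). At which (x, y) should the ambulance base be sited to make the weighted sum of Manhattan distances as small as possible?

(9, 12)

Manhattan distance separates: Σwᵢ(|x−xᵢ|+|y−yᵢ|) = Σwᵢ|x−xᵢ| + Σwᵢ|y−yᵢ|, so x and y are optimised independently as 1-D weighted medians.
Total weight W = 731; half = 365.5.
x-coordinate, sorted with cumulative weight:
  x=2 (N6, w=275) cum 275
  x=8 (N3, w=11) cum 286
  x=8 (N4, w=70) cum 356
  x=9 (N7, w=300) cum 656  ← median
  x=9 (N2, w=30) cum 686
  x=9 (N1, w=35) cum 721
  x=15 (N5, w=10) cum 731
⇒ x* = 9
y-coordinate, sorted with cumulative weight:
  y=0 (N5, w=10) cum 10
  y=4 (N3, w=11) cum 21
  y=11 (N7, w=300) cum 321
  y=12 (N6, w=275) cum 596  ← median
  y=13 (N4, w=70) cum 666
  y=14 (N1, w=35) cum 701
  y=15 (N2, w=30) cum 731
⇒ y* = 12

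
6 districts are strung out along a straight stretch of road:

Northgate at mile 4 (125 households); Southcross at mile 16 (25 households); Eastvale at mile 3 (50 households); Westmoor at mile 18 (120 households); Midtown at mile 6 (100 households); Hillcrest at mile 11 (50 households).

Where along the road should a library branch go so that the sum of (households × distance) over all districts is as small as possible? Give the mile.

For a sum of weighted absolute distances on a line, the optimum is the weighted median (not the mean). Total weight W = 470; half-weight = 235.
Sort by position and accumulate weight:
  mile 3 (Eastvale, w=50) → cum 50
  mile 4 (Northgate, w=125) → cum 175
  mile 6 (Midtown, w=100) → cum 275  ≥ 235 → median here
  mile 11 (Hillcrest, w=50) → cum 325
  mile 16 (Southcross, w=25) → cum 350
  mile 18 (Westmoor, w=120) → cum 470
Optimal location: mile 6.

x = 6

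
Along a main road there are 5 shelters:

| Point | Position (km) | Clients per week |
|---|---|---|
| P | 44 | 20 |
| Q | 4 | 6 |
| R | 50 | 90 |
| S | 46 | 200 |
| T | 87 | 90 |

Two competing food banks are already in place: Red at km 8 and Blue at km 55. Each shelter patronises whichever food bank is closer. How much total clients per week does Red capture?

The indifferent point is the midpoint (8+55)/2 = 31.5; shelters left of it (closer to Red at 8) go to Red, those right go to Blue.
  Q at 4 (w=6) → Red
  P at 44 (w=20) → Blue
  S at 46 (w=200) → Blue
  R at 50 (w=90) → Blue
  T at 87 (w=90) → Blue
Red captures 6; Blue captures 400.

6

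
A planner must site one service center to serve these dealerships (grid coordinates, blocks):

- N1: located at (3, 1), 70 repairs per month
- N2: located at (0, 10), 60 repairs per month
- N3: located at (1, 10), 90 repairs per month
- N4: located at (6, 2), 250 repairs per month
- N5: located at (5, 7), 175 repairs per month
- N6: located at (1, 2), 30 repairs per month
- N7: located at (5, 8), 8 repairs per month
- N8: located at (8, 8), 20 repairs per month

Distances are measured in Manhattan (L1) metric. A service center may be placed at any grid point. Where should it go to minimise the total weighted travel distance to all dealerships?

(5, 7)

Manhattan distance separates: Σwᵢ(|x−xᵢ|+|y−yᵢ|) = Σwᵢ|x−xᵢ| + Σwᵢ|y−yᵢ|, so x and y are optimised independently as 1-D weighted medians.
Total weight W = 703; half = 351.5.
x-coordinate, sorted with cumulative weight:
  x=0 (N2, w=60) cum 60
  x=1 (N3, w=90) cum 150
  x=1 (N6, w=30) cum 180
  x=3 (N1, w=70) cum 250
  x=5 (N5, w=175) cum 425  ← median
  x=5 (N7, w=8) cum 433
  x=6 (N4, w=250) cum 683
  x=8 (N8, w=20) cum 703
⇒ x* = 5
y-coordinate, sorted with cumulative weight:
  y=1 (N1, w=70) cum 70
  y=2 (N4, w=250) cum 320
  y=2 (N6, w=30) cum 350
  y=7 (N5, w=175) cum 525  ← median
  y=8 (N7, w=8) cum 533
  y=8 (N8, w=20) cum 553
  y=10 (N2, w=60) cum 613
  y=10 (N3, w=90) cum 703
⇒ y* = 7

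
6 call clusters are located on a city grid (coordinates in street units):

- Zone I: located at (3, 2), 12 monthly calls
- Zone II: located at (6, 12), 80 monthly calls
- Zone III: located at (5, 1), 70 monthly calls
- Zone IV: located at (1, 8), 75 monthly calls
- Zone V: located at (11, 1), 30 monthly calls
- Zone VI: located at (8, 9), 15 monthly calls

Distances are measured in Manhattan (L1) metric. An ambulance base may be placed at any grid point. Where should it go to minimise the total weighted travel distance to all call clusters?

(5, 8)

Manhattan distance separates: Σwᵢ(|x−xᵢ|+|y−yᵢ|) = Σwᵢ|x−xᵢ| + Σwᵢ|y−yᵢ|, so x and y are optimised independently as 1-D weighted medians.
Total weight W = 282; half = 141.
x-coordinate, sorted with cumulative weight:
  x=1 (Zone IV, w=75) cum 75
  x=3 (Zone I, w=12) cum 87
  x=5 (Zone III, w=70) cum 157  ← median
  x=6 (Zone II, w=80) cum 237
  x=8 (Zone VI, w=15) cum 252
  x=11 (Zone V, w=30) cum 282
⇒ x* = 5
y-coordinate, sorted with cumulative weight:
  y=1 (Zone III, w=70) cum 70
  y=1 (Zone V, w=30) cum 100
  y=2 (Zone I, w=12) cum 112
  y=8 (Zone IV, w=75) cum 187  ← median
  y=9 (Zone VI, w=15) cum 202
  y=12 (Zone II, w=80) cum 282
⇒ y* = 8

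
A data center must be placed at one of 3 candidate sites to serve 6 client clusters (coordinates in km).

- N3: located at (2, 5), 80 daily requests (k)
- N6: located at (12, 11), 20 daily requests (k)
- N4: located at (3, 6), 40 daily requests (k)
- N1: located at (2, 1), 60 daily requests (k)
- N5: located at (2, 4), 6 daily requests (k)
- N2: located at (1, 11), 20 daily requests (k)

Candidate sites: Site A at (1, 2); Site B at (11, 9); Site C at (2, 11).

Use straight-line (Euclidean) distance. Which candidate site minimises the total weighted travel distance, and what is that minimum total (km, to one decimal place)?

Total weighted distance at each candidate:
  Site A (1, 2): total = 994.4
  Site B (11, 9): total = 2162.6
  Site C (2, 11): total = 1546.0
Minimum is at Site A with total 994.4 km.

Site A, total 994.4 km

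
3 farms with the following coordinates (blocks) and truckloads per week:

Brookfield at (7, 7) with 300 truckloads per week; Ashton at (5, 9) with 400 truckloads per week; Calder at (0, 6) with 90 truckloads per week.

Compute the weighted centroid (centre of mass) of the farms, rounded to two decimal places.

(5.19, 7.90)

The minimiser of Σwᵢ‖p−pᵢ‖² is the weighted centroid p* = (Σwᵢpᵢ)/(Σwᵢ).
Σwᵢ = 790.
Σwᵢxᵢ = 300·7 + 400·5 + 90·0 = 4100.
Σwᵢyᵢ = 300·7 + 400·9 + 90·6 = 6240.
x* = 4100/790 = 5.19, y* = 6240/790 = 7.90.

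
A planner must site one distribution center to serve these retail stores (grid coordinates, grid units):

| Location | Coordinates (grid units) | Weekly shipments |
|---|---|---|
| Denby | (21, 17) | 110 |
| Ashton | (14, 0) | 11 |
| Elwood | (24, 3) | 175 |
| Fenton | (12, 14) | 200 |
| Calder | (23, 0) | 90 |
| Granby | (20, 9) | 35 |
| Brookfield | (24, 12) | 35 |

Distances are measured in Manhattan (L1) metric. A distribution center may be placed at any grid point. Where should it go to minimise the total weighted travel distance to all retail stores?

(21, 12)

Manhattan distance separates: Σwᵢ(|x−xᵢ|+|y−yᵢ|) = Σwᵢ|x−xᵢ| + Σwᵢ|y−yᵢ|, so x and y are optimised independently as 1-D weighted medians.
Total weight W = 656; half = 328.
x-coordinate, sorted with cumulative weight:
  x=12 (Fenton, w=200) cum 200
  x=14 (Ashton, w=11) cum 211
  x=20 (Granby, w=35) cum 246
  x=21 (Denby, w=110) cum 356  ← median
  x=23 (Calder, w=90) cum 446
  x=24 (Elwood, w=175) cum 621
  x=24 (Brookfield, w=35) cum 656
⇒ x* = 21
y-coordinate, sorted with cumulative weight:
  y=0 (Ashton, w=11) cum 11
  y=0 (Calder, w=90) cum 101
  y=3 (Elwood, w=175) cum 276
  y=9 (Granby, w=35) cum 311
  y=12 (Brookfield, w=35) cum 346  ← median
  y=14 (Fenton, w=200) cum 546
  y=17 (Denby, w=110) cum 656
⇒ y* = 12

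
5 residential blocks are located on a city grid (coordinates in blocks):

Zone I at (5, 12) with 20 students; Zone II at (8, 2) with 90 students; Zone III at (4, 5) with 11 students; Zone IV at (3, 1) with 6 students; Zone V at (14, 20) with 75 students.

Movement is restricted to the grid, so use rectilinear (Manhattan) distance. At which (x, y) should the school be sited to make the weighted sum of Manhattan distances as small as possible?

Manhattan distance separates: Σwᵢ(|x−xᵢ|+|y−yᵢ|) = Σwᵢ|x−xᵢ| + Σwᵢ|y−yᵢ|, so x and y are optimised independently as 1-D weighted medians.
Total weight W = 202; half = 101.
x-coordinate, sorted with cumulative weight:
  x=3 (Zone IV, w=6) cum 6
  x=4 (Zone III, w=11) cum 17
  x=5 (Zone I, w=20) cum 37
  x=8 (Zone II, w=90) cum 127  ← median
  x=14 (Zone V, w=75) cum 202
⇒ x* = 8
y-coordinate, sorted with cumulative weight:
  y=1 (Zone IV, w=6) cum 6
  y=2 (Zone II, w=90) cum 96
  y=5 (Zone III, w=11) cum 107  ← median
  y=12 (Zone I, w=20) cum 127
  y=20 (Zone V, w=75) cum 202
⇒ y* = 5

(8, 5)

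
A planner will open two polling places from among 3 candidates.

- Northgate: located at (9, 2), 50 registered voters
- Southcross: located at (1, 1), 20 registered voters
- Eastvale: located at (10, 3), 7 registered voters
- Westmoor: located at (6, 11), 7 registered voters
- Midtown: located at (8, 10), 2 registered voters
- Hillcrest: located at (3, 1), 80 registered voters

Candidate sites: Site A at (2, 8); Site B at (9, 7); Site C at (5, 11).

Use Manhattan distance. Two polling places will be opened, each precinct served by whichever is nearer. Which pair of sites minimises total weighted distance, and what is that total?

{Site A, Site B}, total 1142

Evaluate every pair (each demand assigned to the nearer of the two):
  {Site A, Site B}: total = 1142
  {Site B, Site C}: total = 1540
  {Site A, Site C}: total = 1556
Best pair: {Site A, Site B} with total 1142.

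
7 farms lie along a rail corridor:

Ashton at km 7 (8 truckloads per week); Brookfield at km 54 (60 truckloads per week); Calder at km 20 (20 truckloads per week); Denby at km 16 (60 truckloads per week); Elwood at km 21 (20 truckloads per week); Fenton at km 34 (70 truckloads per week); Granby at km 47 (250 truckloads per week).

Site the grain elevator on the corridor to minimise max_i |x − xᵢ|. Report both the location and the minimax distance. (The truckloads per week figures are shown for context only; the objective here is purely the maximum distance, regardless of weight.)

The 1-center on a line is the midpoint of the two extreme points: leftmost at 7, rightmost at 54.
Optimal location = (7 + 54)/2 = 30.5; maximum distance = (54 − 7)/2 = 23.5.

location 30.5, max distance 23.5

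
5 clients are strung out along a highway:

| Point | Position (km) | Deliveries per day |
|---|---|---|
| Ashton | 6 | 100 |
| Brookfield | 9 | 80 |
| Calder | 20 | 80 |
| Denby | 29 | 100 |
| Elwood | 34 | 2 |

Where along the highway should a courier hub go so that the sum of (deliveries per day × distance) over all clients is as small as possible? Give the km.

For a sum of weighted absolute distances on a line, the optimum is the weighted median (not the mean). Total weight W = 362; half-weight = 181.
Sort by position and accumulate weight:
  km 6 (Ashton, w=100) → cum 100
  km 9 (Brookfield, w=80) → cum 180
  km 20 (Calder, w=80) → cum 260  ≥ 181 → median here
  km 29 (Denby, w=100) → cum 360
  km 34 (Elwood, w=2) → cum 362
Optimal location: km 20.

x = 20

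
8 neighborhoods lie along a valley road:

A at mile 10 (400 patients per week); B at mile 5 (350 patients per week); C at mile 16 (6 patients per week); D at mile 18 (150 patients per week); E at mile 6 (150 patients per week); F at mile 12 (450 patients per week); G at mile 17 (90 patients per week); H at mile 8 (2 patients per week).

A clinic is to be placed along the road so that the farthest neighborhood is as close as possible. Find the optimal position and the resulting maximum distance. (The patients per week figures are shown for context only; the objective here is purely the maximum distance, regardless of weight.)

location 11.5, max distance 6.5

The 1-center on a line is the midpoint of the two extreme points: leftmost at 5, rightmost at 18.
Optimal location = (5 + 18)/2 = 11.5; maximum distance = (18 − 5)/2 = 6.5.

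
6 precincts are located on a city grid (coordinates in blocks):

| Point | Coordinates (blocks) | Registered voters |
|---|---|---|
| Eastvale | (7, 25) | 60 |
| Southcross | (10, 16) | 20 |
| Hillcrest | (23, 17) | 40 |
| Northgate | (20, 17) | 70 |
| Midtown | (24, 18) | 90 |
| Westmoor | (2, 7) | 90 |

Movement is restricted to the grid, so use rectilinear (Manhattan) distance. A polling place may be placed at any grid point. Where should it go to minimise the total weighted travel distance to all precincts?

Manhattan distance separates: Σwᵢ(|x−xᵢ|+|y−yᵢ|) = Σwᵢ|x−xᵢ| + Σwᵢ|y−yᵢ|, so x and y are optimised independently as 1-D weighted medians.
Total weight W = 370; half = 185.
x-coordinate, sorted with cumulative weight:
  x=2 (Westmoor, w=90) cum 90
  x=7 (Eastvale, w=60) cum 150
  x=10 (Southcross, w=20) cum 170
  x=20 (Northgate, w=70) cum 240  ← median
  x=23 (Hillcrest, w=40) cum 280
  x=24 (Midtown, w=90) cum 370
⇒ x* = 20
y-coordinate, sorted with cumulative weight:
  y=7 (Westmoor, w=90) cum 90
  y=16 (Southcross, w=20) cum 110
  y=17 (Hillcrest, w=40) cum 150
  y=17 (Northgate, w=70) cum 220  ← median
  y=18 (Midtown, w=90) cum 310
  y=25 (Eastvale, w=60) cum 370
⇒ y* = 17

(20, 17)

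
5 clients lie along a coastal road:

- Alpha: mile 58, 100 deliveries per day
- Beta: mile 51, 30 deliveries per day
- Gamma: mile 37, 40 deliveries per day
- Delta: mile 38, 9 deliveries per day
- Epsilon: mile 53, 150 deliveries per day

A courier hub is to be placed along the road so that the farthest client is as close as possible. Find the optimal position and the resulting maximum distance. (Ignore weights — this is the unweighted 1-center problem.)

The 1-center on a line is the midpoint of the two extreme points: leftmost at 37, rightmost at 58.
Optimal location = (37 + 58)/2 = 47.5; maximum distance = (58 − 37)/2 = 10.5.

location 47.5, max distance 10.5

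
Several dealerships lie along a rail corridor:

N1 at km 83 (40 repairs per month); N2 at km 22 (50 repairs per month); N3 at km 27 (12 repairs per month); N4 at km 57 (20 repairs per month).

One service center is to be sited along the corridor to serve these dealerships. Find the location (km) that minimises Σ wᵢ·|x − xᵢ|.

x = 27

For a sum of weighted absolute distances on a line, the optimum is the weighted median (not the mean). Total weight W = 122; half-weight = 61.
Sort by position and accumulate weight:
  km 22 (N2, w=50) → cum 50
  km 27 (N3, w=12) → cum 62  ≥ 61 → median here
  km 57 (N4, w=20) → cum 82
  km 83 (N1, w=40) → cum 122
Optimal location: km 27.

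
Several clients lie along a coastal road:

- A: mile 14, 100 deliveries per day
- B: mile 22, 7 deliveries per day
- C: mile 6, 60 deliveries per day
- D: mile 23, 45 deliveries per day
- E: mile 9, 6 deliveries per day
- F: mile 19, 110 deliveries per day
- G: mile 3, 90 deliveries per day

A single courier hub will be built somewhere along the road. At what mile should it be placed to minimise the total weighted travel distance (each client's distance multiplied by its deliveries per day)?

For a sum of weighted absolute distances on a line, the optimum is the weighted median (not the mean). Total weight W = 418; half-weight = 209.
Sort by position and accumulate weight:
  mile 3 (G, w=90) → cum 90
  mile 6 (C, w=60) → cum 150
  mile 9 (E, w=6) → cum 156
  mile 14 (A, w=100) → cum 256  ≥ 209 → median here
  mile 19 (F, w=110) → cum 366
  mile 22 (B, w=7) → cum 373
  mile 23 (D, w=45) → cum 418
Optimal location: mile 14.

x = 14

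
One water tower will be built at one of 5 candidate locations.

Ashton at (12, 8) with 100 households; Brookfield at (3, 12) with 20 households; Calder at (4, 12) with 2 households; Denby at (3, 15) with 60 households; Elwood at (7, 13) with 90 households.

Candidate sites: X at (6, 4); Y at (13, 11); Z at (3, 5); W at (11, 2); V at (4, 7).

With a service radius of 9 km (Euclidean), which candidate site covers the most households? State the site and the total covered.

V, covering 272

Coverage radius r = 9 km; a point is covered iff (Δx)²+(Δy)² ≤ 9² = 81.
  X (6, 4): covers {Ashton, Brookfield, Calder} → 122
  Y (13, 11): covers {Ashton, Elwood} → 190
  Z (3, 5): covers {Brookfield, Calder, Elwood} → 112
  W (11, 2): covers {Ashton} → 100
  V (4, 7): covers {Ashton, Brookfield, Calder, Denby, Elwood} → 272
Maximum coverage at V: 272 households.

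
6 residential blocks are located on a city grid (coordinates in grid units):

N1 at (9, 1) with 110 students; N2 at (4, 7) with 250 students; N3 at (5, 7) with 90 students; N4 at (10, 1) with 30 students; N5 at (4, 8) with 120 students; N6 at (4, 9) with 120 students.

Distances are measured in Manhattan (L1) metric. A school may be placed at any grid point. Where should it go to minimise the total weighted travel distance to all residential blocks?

(4, 7)

Manhattan distance separates: Σwᵢ(|x−xᵢ|+|y−yᵢ|) = Σwᵢ|x−xᵢ| + Σwᵢ|y−yᵢ|, so x and y are optimised independently as 1-D weighted medians.
Total weight W = 720; half = 360.
x-coordinate, sorted with cumulative weight:
  x=4 (N2, w=250) cum 250
  x=4 (N5, w=120) cum 370  ← median
  x=4 (N6, w=120) cum 490
  x=5 (N3, w=90) cum 580
  x=9 (N1, w=110) cum 690
  x=10 (N4, w=30) cum 720
⇒ x* = 4
y-coordinate, sorted with cumulative weight:
  y=1 (N1, w=110) cum 110
  y=1 (N4, w=30) cum 140
  y=7 (N2, w=250) cum 390  ← median
  y=7 (N3, w=90) cum 480
  y=8 (N5, w=120) cum 600
  y=9 (N6, w=120) cum 720
⇒ y* = 7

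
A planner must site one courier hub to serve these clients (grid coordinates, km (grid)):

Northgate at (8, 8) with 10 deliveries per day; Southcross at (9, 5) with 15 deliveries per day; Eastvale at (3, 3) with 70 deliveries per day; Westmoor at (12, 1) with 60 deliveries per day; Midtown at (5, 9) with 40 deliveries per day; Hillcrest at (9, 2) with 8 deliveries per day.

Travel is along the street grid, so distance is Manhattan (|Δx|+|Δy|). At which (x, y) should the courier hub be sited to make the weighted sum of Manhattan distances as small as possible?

(5, 3)

Manhattan distance separates: Σwᵢ(|x−xᵢ|+|y−yᵢ|) = Σwᵢ|x−xᵢ| + Σwᵢ|y−yᵢ|, so x and y are optimised independently as 1-D weighted medians.
Total weight W = 203; half = 101.5.
x-coordinate, sorted with cumulative weight:
  x=3 (Eastvale, w=70) cum 70
  x=5 (Midtown, w=40) cum 110  ← median
  x=8 (Northgate, w=10) cum 120
  x=9 (Southcross, w=15) cum 135
  x=9 (Hillcrest, w=8) cum 143
  x=12 (Westmoor, w=60) cum 203
⇒ x* = 5
y-coordinate, sorted with cumulative weight:
  y=1 (Westmoor, w=60) cum 60
  y=2 (Hillcrest, w=8) cum 68
  y=3 (Eastvale, w=70) cum 138  ← median
  y=5 (Southcross, w=15) cum 153
  y=8 (Northgate, w=10) cum 163
  y=9 (Midtown, w=40) cum 203
⇒ y* = 3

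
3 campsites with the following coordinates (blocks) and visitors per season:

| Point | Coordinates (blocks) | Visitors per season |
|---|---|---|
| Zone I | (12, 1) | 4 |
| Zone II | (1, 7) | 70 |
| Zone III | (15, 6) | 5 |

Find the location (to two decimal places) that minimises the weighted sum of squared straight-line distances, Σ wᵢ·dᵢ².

The minimiser of Σwᵢ‖p−pᵢ‖² is the weighted centroid p* = (Σwᵢpᵢ)/(Σwᵢ).
Σwᵢ = 79.
Σwᵢxᵢ = 4·12 + 70·1 + 5·15 = 193.
Σwᵢyᵢ = 4·1 + 70·7 + 5·6 = 524.
x* = 193/79 = 2.44, y* = 524/79 = 6.63.

(2.44, 6.63)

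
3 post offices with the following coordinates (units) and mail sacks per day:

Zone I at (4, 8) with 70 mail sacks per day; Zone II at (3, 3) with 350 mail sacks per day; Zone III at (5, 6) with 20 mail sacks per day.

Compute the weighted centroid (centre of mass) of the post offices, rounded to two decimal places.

The minimiser of Σwᵢ‖p−pᵢ‖² is the weighted centroid p* = (Σwᵢpᵢ)/(Σwᵢ).
Σwᵢ = 440.
Σwᵢxᵢ = 70·4 + 350·3 + 20·5 = 1430.
Σwᵢyᵢ = 70·8 + 350·3 + 20·6 = 1730.
x* = 1430/440 = 3.25, y* = 1730/440 = 3.93.

(3.25, 3.93)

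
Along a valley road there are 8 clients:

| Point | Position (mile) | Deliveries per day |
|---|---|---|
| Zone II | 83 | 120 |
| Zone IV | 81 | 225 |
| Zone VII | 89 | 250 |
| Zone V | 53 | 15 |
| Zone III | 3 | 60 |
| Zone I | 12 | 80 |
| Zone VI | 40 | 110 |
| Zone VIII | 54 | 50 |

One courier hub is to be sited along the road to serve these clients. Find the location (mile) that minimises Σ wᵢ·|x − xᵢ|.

x = 81

For a sum of weighted absolute distances on a line, the optimum is the weighted median (not the mean). Total weight W = 910; half-weight = 455.
Sort by position and accumulate weight:
  mile 3 (Zone III, w=60) → cum 60
  mile 12 (Zone I, w=80) → cum 140
  mile 40 (Zone VI, w=110) → cum 250
  mile 53 (Zone V, w=15) → cum 265
  mile 54 (Zone VIII, w=50) → cum 315
  mile 81 (Zone IV, w=225) → cum 540  ≥ 455 → median here
  mile 83 (Zone II, w=120) → cum 660
  mile 89 (Zone VII, w=250) → cum 910
Optimal location: mile 81.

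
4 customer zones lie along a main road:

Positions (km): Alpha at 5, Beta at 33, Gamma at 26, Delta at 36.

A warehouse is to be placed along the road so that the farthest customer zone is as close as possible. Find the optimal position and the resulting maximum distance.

The 1-center on a line is the midpoint of the two extreme points: leftmost at 5, rightmost at 36.
Optimal location = (5 + 36)/2 = 20.5; maximum distance = (36 − 5)/2 = 15.5.

location 20.5, max distance 15.5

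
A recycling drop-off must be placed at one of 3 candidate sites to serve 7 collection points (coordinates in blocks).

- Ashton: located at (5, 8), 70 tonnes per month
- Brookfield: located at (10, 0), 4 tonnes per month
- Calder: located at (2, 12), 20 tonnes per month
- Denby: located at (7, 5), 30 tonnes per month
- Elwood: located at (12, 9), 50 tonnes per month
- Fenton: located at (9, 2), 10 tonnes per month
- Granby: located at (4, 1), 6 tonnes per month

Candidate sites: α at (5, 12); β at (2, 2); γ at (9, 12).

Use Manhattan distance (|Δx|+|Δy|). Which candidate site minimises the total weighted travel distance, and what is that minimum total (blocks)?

α, total 1390 blocks

Total weighted distance at each candidate:
  α (5, 12): total = 1390
  β (2, 2): total = 2048
  γ (9, 12): total = 1518
Minimum is at α with total 1390 blocks.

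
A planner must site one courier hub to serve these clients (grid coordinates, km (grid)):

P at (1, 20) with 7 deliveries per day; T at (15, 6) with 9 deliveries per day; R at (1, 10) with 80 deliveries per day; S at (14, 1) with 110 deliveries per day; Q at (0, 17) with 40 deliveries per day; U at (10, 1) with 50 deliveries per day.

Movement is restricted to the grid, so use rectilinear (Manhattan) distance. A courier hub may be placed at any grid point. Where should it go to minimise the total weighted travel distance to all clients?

(10, 1)

Manhattan distance separates: Σwᵢ(|x−xᵢ|+|y−yᵢ|) = Σwᵢ|x−xᵢ| + Σwᵢ|y−yᵢ|, so x and y are optimised independently as 1-D weighted medians.
Total weight W = 296; half = 148.
x-coordinate, sorted with cumulative weight:
  x=0 (Q, w=40) cum 40
  x=1 (P, w=7) cum 47
  x=1 (R, w=80) cum 127
  x=10 (U, w=50) cum 177  ← median
  x=14 (S, w=110) cum 287
  x=15 (T, w=9) cum 296
⇒ x* = 10
y-coordinate, sorted with cumulative weight:
  y=1 (S, w=110) cum 110
  y=1 (U, w=50) cum 160  ← median
  y=6 (T, w=9) cum 169
  y=10 (R, w=80) cum 249
  y=17 (Q, w=40) cum 289
  y=20 (P, w=7) cum 296
⇒ y* = 1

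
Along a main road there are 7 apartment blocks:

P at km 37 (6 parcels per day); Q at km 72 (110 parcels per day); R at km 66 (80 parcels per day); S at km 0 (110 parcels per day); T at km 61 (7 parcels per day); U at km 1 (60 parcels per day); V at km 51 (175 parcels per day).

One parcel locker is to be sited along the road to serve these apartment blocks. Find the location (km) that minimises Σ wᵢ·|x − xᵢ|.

x = 51

For a sum of weighted absolute distances on a line, the optimum is the weighted median (not the mean). Total weight W = 548; half-weight = 274.
Sort by position and accumulate weight:
  km 0 (S, w=110) → cum 110
  km 1 (U, w=60) → cum 170
  km 37 (P, w=6) → cum 176
  km 51 (V, w=175) → cum 351  ≥ 274 → median here
  km 61 (T, w=7) → cum 358
  km 66 (R, w=80) → cum 438
  km 72 (Q, w=110) → cum 548
Optimal location: km 51.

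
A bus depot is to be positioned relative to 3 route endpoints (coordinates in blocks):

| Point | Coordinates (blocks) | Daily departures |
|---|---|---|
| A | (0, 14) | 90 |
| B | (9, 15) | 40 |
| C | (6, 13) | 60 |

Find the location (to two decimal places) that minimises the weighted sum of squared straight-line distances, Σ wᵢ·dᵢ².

(3.79, 13.89)

The minimiser of Σwᵢ‖p−pᵢ‖² is the weighted centroid p* = (Σwᵢpᵢ)/(Σwᵢ).
Σwᵢ = 190.
Σwᵢxᵢ = 90·0 + 40·9 + 60·6 = 720.
Σwᵢyᵢ = 90·14 + 40·15 + 60·13 = 2640.
x* = 720/190 = 3.79, y* = 2640/190 = 13.89.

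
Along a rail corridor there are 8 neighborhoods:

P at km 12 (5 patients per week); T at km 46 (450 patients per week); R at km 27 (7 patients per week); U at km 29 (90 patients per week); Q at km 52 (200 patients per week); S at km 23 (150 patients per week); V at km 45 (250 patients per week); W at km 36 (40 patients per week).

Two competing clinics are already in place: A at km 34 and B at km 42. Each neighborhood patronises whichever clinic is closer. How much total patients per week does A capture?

292

The indifferent point is the midpoint (34+42)/2 = 38; neighborhoods left of it (closer to A at 34) go to A, those right go to B.
  P at 12 (w=5) → A
  S at 23 (w=150) → A
  R at 27 (w=7) → A
  U at 29 (w=90) → A
  W at 36 (w=40) → A
  V at 45 (w=250) → B
  T at 46 (w=450) → B
  Q at 52 (w=200) → B
A captures 292; B captures 900.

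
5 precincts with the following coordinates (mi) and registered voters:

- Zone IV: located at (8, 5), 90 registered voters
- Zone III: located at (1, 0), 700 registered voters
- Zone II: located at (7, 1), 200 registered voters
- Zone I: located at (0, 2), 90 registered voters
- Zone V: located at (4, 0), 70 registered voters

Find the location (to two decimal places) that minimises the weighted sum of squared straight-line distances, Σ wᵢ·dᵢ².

(2.70, 0.72)

The minimiser of Σwᵢ‖p−pᵢ‖² is the weighted centroid p* = (Σwᵢpᵢ)/(Σwᵢ).
Σwᵢ = 1150.
Σwᵢxᵢ = 90·8 + 700·1 + 200·7 + 90·0 + 70·4 = 3100.
Σwᵢyᵢ = 90·5 + 700·0 + 200·1 + 90·2 + 70·0 = 830.
x* = 3100/1150 = 2.70, y* = 830/1150 = 0.72.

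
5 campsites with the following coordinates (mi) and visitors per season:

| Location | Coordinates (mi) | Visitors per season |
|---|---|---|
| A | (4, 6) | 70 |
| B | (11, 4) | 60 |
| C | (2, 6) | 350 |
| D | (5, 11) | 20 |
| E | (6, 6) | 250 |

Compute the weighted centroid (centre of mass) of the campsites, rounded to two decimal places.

The minimiser of Σwᵢ‖p−pᵢ‖² is the weighted centroid p* = (Σwᵢpᵢ)/(Σwᵢ).
Σwᵢ = 750.
Σwᵢxᵢ = 70·4 + 60·11 + 350·2 + 20·5 + 250·6 = 3240.
Σwᵢyᵢ = 70·6 + 60·4 + 350·6 + 20·11 + 250·6 = 4480.
x* = 3240/750 = 4.32, y* = 4480/750 = 5.97.

(4.32, 5.97)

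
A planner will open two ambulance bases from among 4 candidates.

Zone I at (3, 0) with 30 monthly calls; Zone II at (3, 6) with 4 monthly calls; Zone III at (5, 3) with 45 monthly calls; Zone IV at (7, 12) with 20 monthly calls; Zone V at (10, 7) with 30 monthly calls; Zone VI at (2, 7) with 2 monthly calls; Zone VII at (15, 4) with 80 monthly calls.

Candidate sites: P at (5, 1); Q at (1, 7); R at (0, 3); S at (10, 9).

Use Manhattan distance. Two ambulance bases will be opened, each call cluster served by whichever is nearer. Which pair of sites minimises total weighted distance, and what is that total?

Evaluate every pair (each demand assigned to the nearer of the two):
  {P, S}: total = 1206
  {R, S}: total = 1421
  {Q, S}: total = 1624
  {P, Q}: total = 1724
  {P, R}: total = 1846
  {Q, R}: total = 2189
Best pair: {P, S} with total 1206.

{P, S}, total 1206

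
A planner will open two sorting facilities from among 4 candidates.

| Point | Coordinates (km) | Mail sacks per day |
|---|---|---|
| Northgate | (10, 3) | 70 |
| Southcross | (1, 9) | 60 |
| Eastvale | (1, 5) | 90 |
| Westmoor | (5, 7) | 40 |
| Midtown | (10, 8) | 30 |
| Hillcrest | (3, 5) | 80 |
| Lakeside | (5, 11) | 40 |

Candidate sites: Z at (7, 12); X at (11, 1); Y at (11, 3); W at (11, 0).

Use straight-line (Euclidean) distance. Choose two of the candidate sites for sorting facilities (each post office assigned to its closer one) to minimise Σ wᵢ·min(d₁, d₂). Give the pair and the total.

{Z, Y}, total 2402.1

Evaluate every pair (each demand assigned to the nearer of the two):
  {Z, Y}: total = 2402.1
  {Z, X}: total = 2488.6
  {Z, W}: total = 2553.4
  {X, Y}: total = 3188.6
  {Y, W}: total = 3188.6
  {X, W}: total = 3627.8
Best pair: {Z, Y} with total 2402.1.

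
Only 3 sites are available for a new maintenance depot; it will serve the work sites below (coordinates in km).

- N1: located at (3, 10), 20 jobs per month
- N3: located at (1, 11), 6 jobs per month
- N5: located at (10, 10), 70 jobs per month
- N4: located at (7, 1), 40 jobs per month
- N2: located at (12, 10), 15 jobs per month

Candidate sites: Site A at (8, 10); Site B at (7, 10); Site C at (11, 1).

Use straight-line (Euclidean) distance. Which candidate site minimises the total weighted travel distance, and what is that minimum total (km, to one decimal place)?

Site A, total 704.6 km

Total weighted distance at each candidate:
  Site A (8, 10): total = 704.6
  Site B (7, 10): total = 761.5
  Site C (11, 1): total = 1255.4
Minimum is at Site A with total 704.6 km.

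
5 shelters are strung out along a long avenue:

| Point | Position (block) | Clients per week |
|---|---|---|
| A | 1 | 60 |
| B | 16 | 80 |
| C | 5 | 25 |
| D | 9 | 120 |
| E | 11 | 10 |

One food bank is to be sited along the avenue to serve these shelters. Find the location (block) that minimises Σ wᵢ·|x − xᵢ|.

For a sum of weighted absolute distances on a line, the optimum is the weighted median (not the mean). Total weight W = 295; half-weight = 147.5.
Sort by position and accumulate weight:
  block 1 (A, w=60) → cum 60
  block 5 (C, w=25) → cum 85
  block 9 (D, w=120) → cum 205  ≥ 147.5 → median here
  block 11 (E, w=10) → cum 215
  block 16 (B, w=80) → cum 295
Optimal location: block 9.

x = 9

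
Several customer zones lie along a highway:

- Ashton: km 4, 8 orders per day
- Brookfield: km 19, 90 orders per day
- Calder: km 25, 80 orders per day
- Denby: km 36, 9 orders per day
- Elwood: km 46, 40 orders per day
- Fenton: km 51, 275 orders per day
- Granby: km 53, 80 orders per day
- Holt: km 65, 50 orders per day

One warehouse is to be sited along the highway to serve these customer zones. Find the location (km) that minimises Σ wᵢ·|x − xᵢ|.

For a sum of weighted absolute distances on a line, the optimum is the weighted median (not the mean). Total weight W = 632; half-weight = 316.
Sort by position and accumulate weight:
  km 4 (Ashton, w=8) → cum 8
  km 19 (Brookfield, w=90) → cum 98
  km 25 (Calder, w=80) → cum 178
  km 36 (Denby, w=9) → cum 187
  km 46 (Elwood, w=40) → cum 227
  km 51 (Fenton, w=275) → cum 502  ≥ 316 → median here
  km 53 (Granby, w=80) → cum 582
  km 65 (Holt, w=50) → cum 632
Optimal location: km 51.

x = 51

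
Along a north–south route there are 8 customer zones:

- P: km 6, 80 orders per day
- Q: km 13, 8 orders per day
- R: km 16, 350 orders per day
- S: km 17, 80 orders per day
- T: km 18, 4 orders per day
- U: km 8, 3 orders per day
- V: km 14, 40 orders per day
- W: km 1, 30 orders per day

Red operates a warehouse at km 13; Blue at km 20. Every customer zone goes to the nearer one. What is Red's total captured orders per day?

The indifferent point is the midpoint (13+20)/2 = 16.5; customer zones left of it (closer to Red at 13) go to Red, those right go to Blue.
  W at 1 (w=30) → Red
  P at 6 (w=80) → Red
  U at 8 (w=3) → Red
  Q at 13 (w=8) → Red
  V at 14 (w=40) → Red
  R at 16 (w=350) → Red
  S at 17 (w=80) → Blue
  T at 18 (w=4) → Blue
Red captures 511; Blue captures 84.

511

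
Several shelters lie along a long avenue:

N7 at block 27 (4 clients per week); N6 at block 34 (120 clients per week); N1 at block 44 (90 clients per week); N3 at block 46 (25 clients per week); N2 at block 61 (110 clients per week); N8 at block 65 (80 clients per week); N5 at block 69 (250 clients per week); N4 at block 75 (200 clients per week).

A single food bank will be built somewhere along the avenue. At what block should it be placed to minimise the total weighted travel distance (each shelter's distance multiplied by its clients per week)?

x = 69

For a sum of weighted absolute distances on a line, the optimum is the weighted median (not the mean). Total weight W = 879; half-weight = 439.5.
Sort by position and accumulate weight:
  block 27 (N7, w=4) → cum 4
  block 34 (N6, w=120) → cum 124
  block 44 (N1, w=90) → cum 214
  block 46 (N3, w=25) → cum 239
  block 61 (N2, w=110) → cum 349
  block 65 (N8, w=80) → cum 429
  block 69 (N5, w=250) → cum 679  ≥ 439.5 → median here
  block 75 (N4, w=200) → cum 879
Optimal location: block 69.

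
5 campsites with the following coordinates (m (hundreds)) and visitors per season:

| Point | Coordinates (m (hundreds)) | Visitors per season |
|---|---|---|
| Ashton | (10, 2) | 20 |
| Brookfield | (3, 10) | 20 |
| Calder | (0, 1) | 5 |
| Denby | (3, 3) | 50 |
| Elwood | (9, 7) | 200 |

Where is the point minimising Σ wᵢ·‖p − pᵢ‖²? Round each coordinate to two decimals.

(7.49, 6.08)

The minimiser of Σwᵢ‖p−pᵢ‖² is the weighted centroid p* = (Σwᵢpᵢ)/(Σwᵢ).
Σwᵢ = 295.
Σwᵢxᵢ = 20·10 + 20·3 + 5·0 + 50·3 + 200·9 = 2210.
Σwᵢyᵢ = 20·2 + 20·10 + 5·1 + 50·3 + 200·7 = 1795.
x* = 2210/295 = 7.49, y* = 1795/295 = 6.08.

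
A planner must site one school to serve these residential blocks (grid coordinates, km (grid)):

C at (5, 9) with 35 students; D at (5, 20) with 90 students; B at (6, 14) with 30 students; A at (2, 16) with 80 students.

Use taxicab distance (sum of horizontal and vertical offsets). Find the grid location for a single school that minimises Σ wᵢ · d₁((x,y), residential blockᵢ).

Manhattan distance separates: Σwᵢ(|x−xᵢ|+|y−yᵢ|) = Σwᵢ|x−xᵢ| + Σwᵢ|y−yᵢ|, so x and y are optimised independently as 1-D weighted medians.
Total weight W = 235; half = 117.5.
x-coordinate, sorted with cumulative weight:
  x=2 (A, w=80) cum 80
  x=5 (C, w=35) cum 115
  x=5 (D, w=90) cum 205  ← median
  x=6 (B, w=30) cum 235
⇒ x* = 5
y-coordinate, sorted with cumulative weight:
  y=9 (C, w=35) cum 35
  y=14 (B, w=30) cum 65
  y=16 (A, w=80) cum 145  ← median
  y=20 (D, w=90) cum 235
⇒ y* = 16

(5, 16)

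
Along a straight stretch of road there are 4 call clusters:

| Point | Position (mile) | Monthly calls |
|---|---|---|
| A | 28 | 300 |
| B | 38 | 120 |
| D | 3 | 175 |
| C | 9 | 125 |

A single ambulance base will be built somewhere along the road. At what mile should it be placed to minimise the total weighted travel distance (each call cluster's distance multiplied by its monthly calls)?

x = 28

For a sum of weighted absolute distances on a line, the optimum is the weighted median (not the mean). Total weight W = 720; half-weight = 360.
Sort by position and accumulate weight:
  mile 3 (D, w=175) → cum 175
  mile 9 (C, w=125) → cum 300
  mile 28 (A, w=300) → cum 600  ≥ 360 → median here
  mile 38 (B, w=120) → cum 720
Optimal location: mile 28.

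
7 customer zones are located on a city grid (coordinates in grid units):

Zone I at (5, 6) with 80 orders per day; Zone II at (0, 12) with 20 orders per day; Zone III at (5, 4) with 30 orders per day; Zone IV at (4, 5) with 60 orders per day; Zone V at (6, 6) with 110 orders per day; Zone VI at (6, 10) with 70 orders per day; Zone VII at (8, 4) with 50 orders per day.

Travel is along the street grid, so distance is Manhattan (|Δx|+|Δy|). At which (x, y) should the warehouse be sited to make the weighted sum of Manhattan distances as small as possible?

Manhattan distance separates: Σwᵢ(|x−xᵢ|+|y−yᵢ|) = Σwᵢ|x−xᵢ| + Σwᵢ|y−yᵢ|, so x and y are optimised independently as 1-D weighted medians.
Total weight W = 420; half = 210.
x-coordinate, sorted with cumulative weight:
  x=0 (Zone II, w=20) cum 20
  x=4 (Zone IV, w=60) cum 80
  x=5 (Zone I, w=80) cum 160
  x=5 (Zone III, w=30) cum 190
  x=6 (Zone V, w=110) cum 300  ← median
  x=6 (Zone VI, w=70) cum 370
  x=8 (Zone VII, w=50) cum 420
⇒ x* = 6
y-coordinate, sorted with cumulative weight:
  y=4 (Zone III, w=30) cum 30
  y=4 (Zone VII, w=50) cum 80
  y=5 (Zone IV, w=60) cum 140
  y=6 (Zone I, w=80) cum 220  ← median
  y=6 (Zone V, w=110) cum 330
  y=10 (Zone VI, w=70) cum 400
  y=12 (Zone II, w=20) cum 420
⇒ y* = 6

(6, 6)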